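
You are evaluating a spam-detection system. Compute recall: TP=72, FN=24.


Recall = TP/(TP+FN)
= 72/(72+24)
= 72/96 = 75.0%

75.0%


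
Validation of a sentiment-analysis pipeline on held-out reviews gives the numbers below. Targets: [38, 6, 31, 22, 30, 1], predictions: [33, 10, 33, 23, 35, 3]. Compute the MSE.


Squared errors: (38-33)²=25, (6-10)²=16, (31-33)²=4, (22-23)²=1, (30-35)²=25, (1-3)²=4
Sum = 75
MSE = 75/6 = 25/2

25/2


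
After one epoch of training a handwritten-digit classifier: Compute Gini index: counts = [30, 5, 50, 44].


Probabilities: [30/129, 5/129, 50/129, 44/129] ≈ [0.2326, 0.0388, 0.3876, 0.3411]
Σpᵢ² = (900 + 25 + 2500 + 1936)/129² = 5361/16641
Gini = 1 - Σpᵢ² = 1 - 5361/16641 = 0.6778

0.6778


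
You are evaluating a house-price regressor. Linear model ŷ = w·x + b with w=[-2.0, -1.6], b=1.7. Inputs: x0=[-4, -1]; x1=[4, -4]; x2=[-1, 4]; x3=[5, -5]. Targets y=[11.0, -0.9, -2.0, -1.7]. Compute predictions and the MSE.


ŷ0 = (-2.0)·(-4) + (-1.6)·(-1) + 1.7 = 11.3
ŷ1 = (-2.0)·(4) + (-1.6)·(-4) + 1.7 = 0.1
ŷ2 = (-2.0)·(-1) + (-1.6)·(4) + 1.7 = -2.7
ŷ3 = (-2.0)·(5) + (-1.6)·(-5) + 1.7 = -0.3
errors² = [0.09, 1.0, 0.49, 1.96]
MSE = 3.5400/4 = 0.885

0.885


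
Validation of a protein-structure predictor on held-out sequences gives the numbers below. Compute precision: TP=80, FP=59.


Precision = TP/(TP+FP)
= 80/(80+59)
= 80/139 = 57.55%

57.55%


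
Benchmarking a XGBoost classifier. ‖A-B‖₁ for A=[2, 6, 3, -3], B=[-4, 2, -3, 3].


d = |2+ 4| + |6-2| + |3+ 3| + |-3-3|
  = 6 + 4 + 6 + 6
  = 22

22


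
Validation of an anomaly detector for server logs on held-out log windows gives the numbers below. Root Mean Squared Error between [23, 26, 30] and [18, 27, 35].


MSE = 51/3 = 17
RMSE = √(51/3) = 4.1231

4.1231


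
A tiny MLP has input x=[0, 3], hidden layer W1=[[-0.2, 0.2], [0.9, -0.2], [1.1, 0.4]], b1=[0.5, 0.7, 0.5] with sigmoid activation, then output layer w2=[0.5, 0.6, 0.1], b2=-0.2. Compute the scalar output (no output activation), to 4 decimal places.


z1[0] = (-0.2)·(0) + (0.2)·(3) + 0.5 = 1.1
z1[1] = (0.9)·(0) + (-0.2)·(3) + 0.7 = 0.1
z1[2] = (1.1)·(0) + (0.4)·(3) + 0.5 = 1.7
h = sigmoid(z1) = [0.7503, 0.525, 0.8455]
output = (0.5)·(0.7503) + (0.6)·(0.525) + (0.1)·(0.8455) - 0.2 = 0.5747

0.5747


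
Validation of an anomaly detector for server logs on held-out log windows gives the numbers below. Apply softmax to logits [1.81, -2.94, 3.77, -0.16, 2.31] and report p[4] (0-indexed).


Exponentials: e^1.81=6.1104, e^-2.94=0.0529, e^3.77=43.3801, e^-0.16=0.8521, e^2.31=10.0744
Sum = 60.4699
Softmax = [0.101, 0.0009, 0.7174, 0.0141, 0.1666]
p[4] = 10.0744/60.4699 = 0.1666

0.1666


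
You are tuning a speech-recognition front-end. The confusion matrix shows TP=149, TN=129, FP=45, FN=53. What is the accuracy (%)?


Accuracy = (TP+TN)/(TP+TN+FP+FN)
= (149+129)/(376)
= 278/376 = 73.94%

73.94%


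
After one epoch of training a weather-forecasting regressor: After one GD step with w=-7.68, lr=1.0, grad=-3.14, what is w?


w_new = w - α·∇
= -7.68 - 1.0·-3.14
= -7.68 + 3.14
= -4.54

-4.54


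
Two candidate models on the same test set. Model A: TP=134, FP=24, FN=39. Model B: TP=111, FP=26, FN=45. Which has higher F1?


Model A: P=134/158=0.8481, R=134/173=0.7746, F1=2PR/(P+R)=2TP/(2TP+FP+FN)=268/331=0.8097
Model B: P=111/137=0.8102, R=111/156=0.7115, F1=2PR/(P+R)=2TP/(2TP+FP+FN)=222/293=0.7577
0.8097 > 0.7577 → Model A

Model A


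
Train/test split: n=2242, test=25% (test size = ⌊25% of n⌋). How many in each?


Test = ⌊2242·25/100⌋ = 560
Train = 2242 - 560 = 1682

Train: 1682, Test: 560


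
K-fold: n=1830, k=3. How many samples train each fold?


Fold size = 1830/3 = 610
Training per fold = 1830 - 610 = 1220

1220


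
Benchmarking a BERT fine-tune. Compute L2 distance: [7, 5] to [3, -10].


d = √((7-3)² + (5+ 10)²)
  = √(16 + 225)
  = √241 = 15.5242

15.5242


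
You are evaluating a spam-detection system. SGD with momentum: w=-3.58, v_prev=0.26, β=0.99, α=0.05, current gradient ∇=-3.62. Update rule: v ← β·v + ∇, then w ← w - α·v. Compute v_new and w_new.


v_new = 0.99·0.26 - 3.62 = 0.2574 - 3.62 = -3.3626
w_new = -3.58 - 0.05·-3.3626 = -3.58 + 0.16813 = -3.41187

v_new=-3.3626, w_new=-3.41187


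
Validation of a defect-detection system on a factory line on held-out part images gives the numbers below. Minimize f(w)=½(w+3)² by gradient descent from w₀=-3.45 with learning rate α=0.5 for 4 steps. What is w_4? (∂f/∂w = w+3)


step 1: grad = -3.45+3 = -0.45; w = -3.45 - 0.5·(-0.45) = -3.225
step 2: grad = -3.225+3 = -0.225; w = -3.225 - 0.5·(-0.225) = -3.1125
step 3: grad = -3.1125+3 = -0.1125; w = -3.1125 - 0.5·(-0.1125) = -3.05625
step 4: grad = -3.05625+3 = -0.05625; w = -3.05625 - 0.5·(-0.05625) = -3.028125

-3.028125


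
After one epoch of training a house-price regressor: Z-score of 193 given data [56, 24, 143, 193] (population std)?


μ = 104, σ = 67.3535
z = (193 - 104)/67.3535 = 1.3214

1.3214


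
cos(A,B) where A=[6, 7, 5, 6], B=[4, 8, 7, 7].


A·B = 6·4 + 7·8 + 5·7 + 6·7 = 157
‖A‖ = √146 = 12.083, ‖B‖ = √178 = 13.3417
cos = 157/(√146·√178) = 157/√25988 = 0.9739

0.9739


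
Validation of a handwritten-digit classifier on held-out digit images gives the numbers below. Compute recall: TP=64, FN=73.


Recall = TP/(TP+FN)
= 64/(64+73)
= 64/137 = 46.72%

46.72%


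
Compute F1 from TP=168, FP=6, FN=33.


Precision = 168/174 = 0.9655
Recall = 168/201 = 0.8358
F1 = 2·P·R/(P+R) = 2·TP/(2·TP+FP+FN) = 336/(336+6+33) = 336/375 = 0.896

0.896


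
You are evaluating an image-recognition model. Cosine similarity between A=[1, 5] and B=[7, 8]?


A·B = 1·7 + 5·8 = 47
‖A‖ = √26 = 5.099, ‖B‖ = √113 = 10.6301
cos = 47/(√26·√113) = 47/√2938 = 0.8671

0.8671


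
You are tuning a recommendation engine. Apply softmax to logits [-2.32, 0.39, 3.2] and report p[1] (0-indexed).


Exponentials: e^-2.32=0.0983, e^0.39=1.477, e^3.2=24.5325
Sum = 26.1078
Softmax = [0.0038, 0.0566, 0.9397]
p[1] = 1.477/26.1078 = 0.0566

0.0566


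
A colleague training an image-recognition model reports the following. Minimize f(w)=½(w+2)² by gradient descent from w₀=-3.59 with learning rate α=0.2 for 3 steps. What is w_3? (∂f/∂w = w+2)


step 1: grad = -3.59+2 = -1.59; w = -3.59 - 0.2·(-1.59) = -3.272
step 2: grad = -3.272+2 = -1.272; w = -3.272 - 0.2·(-1.272) = -3.0176
step 3: grad = -3.0176+2 = -1.0176; w = -3.0176 - 0.2·(-1.0176) = -2.81408

-2.81408


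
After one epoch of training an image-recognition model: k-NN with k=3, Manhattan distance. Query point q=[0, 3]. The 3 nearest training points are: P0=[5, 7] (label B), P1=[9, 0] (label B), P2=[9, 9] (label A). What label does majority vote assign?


d(q,P0) = 9  (label B)
d(q,P1) = 12  (label B)
d(q,P2) = 15  (label A)
Votes: A=1, B=2
Majority → B

B


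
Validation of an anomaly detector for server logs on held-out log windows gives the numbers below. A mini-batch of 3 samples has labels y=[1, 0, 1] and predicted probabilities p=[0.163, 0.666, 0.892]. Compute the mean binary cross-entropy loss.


L[0] = -ln(0.163) = 1.814
L[1] = -ln(1-0.666) = -ln(0.334) = 1.0966
L[2] = -ln(0.892) = 0.1143
mean = (1.814 + 1.0966 + 0.1143)/3 = 1.0083

1.0083


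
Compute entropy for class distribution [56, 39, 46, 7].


Probabilities: [56/148, 39/148, 46/148, 7/148] ≈ [0.3784, 0.2635, 0.3108, 0.0473]
H = -((56/148)·log₂(56/148) + (39/148)·log₂(39/148) + (46/148)·log₂(46/148) + (7/148)·log₂(7/148))
  = 1.7697 bits

1.7697 bits


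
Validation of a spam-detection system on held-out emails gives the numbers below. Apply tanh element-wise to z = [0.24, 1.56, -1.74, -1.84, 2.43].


tanh(0.24) = 0.2355
tanh(1.56) = 0.9154
tanh(-1.74) = -0.9402
tanh(-1.84) = -0.9508
tanh(2.43) = 0.9846
result = [0.2355, 0.9154, -0.9402, -0.9508, 0.9846]

[0.2355, 0.9154, -0.9402, -0.9508, 0.9846]


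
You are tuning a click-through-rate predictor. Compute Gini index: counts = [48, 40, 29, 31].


Probabilities: [48/148, 40/148, 29/148, 31/148] ≈ [0.3243, 0.2703, 0.1959, 0.2095]
Σpᵢ² = (2304 + 1600 + 841 + 961)/148² = 5706/21904
Gini = 1 - Σpᵢ² = 1 - 5706/21904 = 0.7395

0.7395


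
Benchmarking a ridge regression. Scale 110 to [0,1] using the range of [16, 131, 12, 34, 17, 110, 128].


min=12, max=131
(110-12)/(131-12) = 98/119 = 0.8235

0.8235


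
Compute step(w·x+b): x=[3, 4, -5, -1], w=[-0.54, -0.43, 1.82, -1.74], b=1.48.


z = (3)·(-0.54) + (4)·(-0.43) + (-5)·(1.82) + (-1)·(-1.74) + 1.48
  = -9.22
step(z) = 0 (z<0)

0


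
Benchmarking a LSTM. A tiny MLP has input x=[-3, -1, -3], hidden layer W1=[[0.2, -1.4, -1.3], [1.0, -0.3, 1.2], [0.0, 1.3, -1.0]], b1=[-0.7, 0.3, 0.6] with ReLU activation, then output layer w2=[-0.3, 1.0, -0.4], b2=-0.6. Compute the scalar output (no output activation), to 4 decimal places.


z1[0] = (0.2)·(-3) + (-1.4)·(-1) + (-1.3)·(-3) - 0.7 = 4.0
z1[1] = (1.0)·(-3) + (-0.3)·(-1) + (1.2)·(-3) + 0.3 = -6.0
z1[2] = (0.0)·(-3) + (1.3)·(-1) + (-1.0)·(-3) + 0.6 = 2.3
h = ReLU(z1) = [4.0, 0.0, 2.3]
output = (-0.3)·(4.0) + (1.0)·(0.0) + (-0.4)·(2.3) - 0.6 = -2.72

-2.72


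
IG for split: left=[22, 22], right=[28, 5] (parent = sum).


Parent = [50, 27], H_parent = 0.9346
H_left = 1 (n=44), H_right = 0.6136 (n=33)
H_children = (44/77)·1 + (33/77)·0.6136 = 0.8344
IG = 0.9346 - 0.8344 = 0.1002

0.1002


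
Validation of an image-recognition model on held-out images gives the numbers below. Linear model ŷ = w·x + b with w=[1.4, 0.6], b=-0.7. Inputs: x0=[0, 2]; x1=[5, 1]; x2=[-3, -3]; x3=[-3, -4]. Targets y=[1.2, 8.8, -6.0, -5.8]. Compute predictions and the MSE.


ŷ0 = (1.4)·(0) + (0.6)·(2) - 0.7 = 0.5
ŷ1 = (1.4)·(5) + (0.6)·(1) - 0.7 = 6.9
ŷ2 = (1.4)·(-3) + (0.6)·(-3) - 0.7 = -6.7
ŷ3 = (1.4)·(-3) + (0.6)·(-4) - 0.7 = -7.3
errors² = [0.49, 3.61, 0.49, 2.25]
MSE = 6.8400/4 = 1.71

1.71


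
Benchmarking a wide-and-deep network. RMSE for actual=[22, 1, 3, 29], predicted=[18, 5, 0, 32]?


MSE = 50/4 = 12.5
RMSE = √(50/4) = 3.5355

3.5355


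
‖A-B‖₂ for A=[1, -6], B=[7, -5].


d = √((1-7)² + (-6+ 5)²)
  = √(36 + 1)
  = √37 = 6.0828

6.0828


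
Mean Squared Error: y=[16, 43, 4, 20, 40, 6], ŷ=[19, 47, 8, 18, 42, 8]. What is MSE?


Squared errors: (16-19)²=9, (43-47)²=16, (4-8)²=16, (20-18)²=4, (40-42)²=4, (6-8)²=4
Sum = 53
MSE = 53/6 = 53/6

53/6


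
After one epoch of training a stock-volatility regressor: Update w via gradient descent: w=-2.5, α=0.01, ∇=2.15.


w_new = w - α·∇
= -2.5 - 0.01·2.15
= -2.5 - 0.0215
= -2.5215

-2.5215


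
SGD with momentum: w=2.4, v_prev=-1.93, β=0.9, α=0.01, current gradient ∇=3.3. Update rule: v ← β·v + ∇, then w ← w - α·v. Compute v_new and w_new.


v_new = 0.9·-1.93 + 3.3 = -1.737 + 3.3 = 1.563
w_new = 2.4 - 0.01·1.563 = 2.4 - 0.01563 = 2.38437

v_new=1.563, w_new=2.38437


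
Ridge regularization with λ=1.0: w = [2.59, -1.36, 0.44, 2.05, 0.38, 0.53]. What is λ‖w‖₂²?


‖w‖₂² = (2.59)² + (-1.36)² + (0.44)² + (2.05)² + (0.38)² + (0.53)²
     = 6.7081 + 1.8496 + 0.1936 + 4.2025 + 0.1444 + 0.2809
     = 13.3791
λ·‖w‖₂² = 1.0·13.3791 = 13.3791

13.3791


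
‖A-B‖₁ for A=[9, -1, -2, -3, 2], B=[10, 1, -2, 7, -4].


d = |9-10| + |-1-1| + |-2+ 2| + |-3-7| + |2+ 4|
  = 1 + 2 + 0 + 10 + 6
  = 19

19


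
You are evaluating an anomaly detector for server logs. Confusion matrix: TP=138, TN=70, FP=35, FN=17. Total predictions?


Total = TP + TN + FP + FN
= 138 + 70 + 35 + 17
= 260
(Predicted positive: 173, predicted negative: 87)

260


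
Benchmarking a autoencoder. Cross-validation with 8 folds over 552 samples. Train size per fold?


Fold size = 552/8 = 69
Training per fold = 552 - 69 = 483

483


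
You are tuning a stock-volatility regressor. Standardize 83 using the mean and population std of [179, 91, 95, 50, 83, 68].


μ = 94.3333, σ = 40.7581
z = (83 - 94.3333)/40.7581 = -0.2781

-0.2781


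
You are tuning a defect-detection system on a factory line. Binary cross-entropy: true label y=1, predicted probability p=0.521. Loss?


BCE = -[y·ln(p) + (1-y)·ln(1-p)]
= -1·ln(0.521) - 0
= -ln(0.521) = 0.652

0.652


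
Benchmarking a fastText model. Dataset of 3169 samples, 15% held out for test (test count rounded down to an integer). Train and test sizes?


Test = ⌊3169·15/100⌋ = 475
Train = 3169 - 475 = 2694

Train: 2694, Test: 475


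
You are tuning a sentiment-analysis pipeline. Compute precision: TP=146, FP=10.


Precision = TP/(TP+FP)
= 146/(146+10)
= 146/156 = 93.59%

93.59%


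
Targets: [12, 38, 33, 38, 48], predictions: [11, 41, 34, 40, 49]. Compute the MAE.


Absolute errors: |12-11|=1, |38-41|=3, |33-34|=1, |38-40|=2, |48-49|=1
Sum = 8
MAE = 8/5 = 8/5

8/5


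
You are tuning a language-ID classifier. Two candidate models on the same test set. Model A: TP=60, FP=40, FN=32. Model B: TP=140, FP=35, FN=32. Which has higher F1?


Model A: P=60/100=0.6, R=60/92=0.6522, F1=2PR/(P+R)=2TP/(2TP+FP+FN)=120/192=0.625
Model B: P=140/175=0.8, R=140/172=0.814, F1=2PR/(P+R)=2TP/(2TP+FP+FN)=280/347=0.8069
0.625 < 0.8069 → Model B

Model B


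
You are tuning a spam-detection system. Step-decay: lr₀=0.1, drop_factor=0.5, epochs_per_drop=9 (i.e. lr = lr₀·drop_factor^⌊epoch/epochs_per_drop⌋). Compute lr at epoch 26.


n_drops = ⌊26/9⌋ = 2
lr = 0.1·0.5^2 = 0.1·0.25 = 0.025

0.025


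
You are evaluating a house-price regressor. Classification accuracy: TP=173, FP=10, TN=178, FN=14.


Accuracy = (TP+TN)/(TP+TN+FP+FN)
= (173+178)/(375)
= 351/375 = 93.6%

93.6%


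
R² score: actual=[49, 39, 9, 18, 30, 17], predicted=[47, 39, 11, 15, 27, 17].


ȳ = 27
SS_res = Σ(y-ŷ)² = 26
SS_tot = Σ(y-ȳ)² = 1142
R² = 1 - SS_res/SS_tot = 1 - 0.0228 = 0.9772

0.9772


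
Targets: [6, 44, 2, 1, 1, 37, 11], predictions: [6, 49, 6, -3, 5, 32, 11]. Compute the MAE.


Absolute errors: |6-6|=0, |44-49|=5, |2-6|=4, |1+ 3|=4, |1-5|=4, |37-32|=5, |11-11|=0
Sum = 22
MAE = 22/7 = 22/7

22/7


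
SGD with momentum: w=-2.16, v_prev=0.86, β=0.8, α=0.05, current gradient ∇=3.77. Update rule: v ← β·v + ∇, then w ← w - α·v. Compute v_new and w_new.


v_new = 0.8·0.86 + 3.77 = 0.688 + 3.77 = 4.458
w_new = -2.16 - 0.05·4.458 = -2.16 - 0.2229 = -2.3829

v_new=4.458, w_new=-2.3829


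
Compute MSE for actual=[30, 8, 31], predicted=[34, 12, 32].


Squared errors: (30-34)²=16, (8-12)²=16, (31-32)²=1
Sum = 33
MSE = 33/3 = 11

11


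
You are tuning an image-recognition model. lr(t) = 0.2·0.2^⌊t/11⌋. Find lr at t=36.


n_drops = ⌊36/11⌋ = 3
lr = 0.2·0.2^3 = 0.2·0.008 = 0.0016

0.0016


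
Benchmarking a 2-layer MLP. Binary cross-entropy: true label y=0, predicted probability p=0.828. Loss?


BCE = -[y·ln(p) + (1-y)·ln(1-p)]
= -0 - 1·ln(1-0.828)
= -ln(0.172) = 1.7603

1.7603


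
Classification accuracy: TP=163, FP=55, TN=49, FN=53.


Accuracy = (TP+TN)/(TP+TN+FP+FN)
= (163+49)/(320)
= 212/320 = 66.25%

66.25%


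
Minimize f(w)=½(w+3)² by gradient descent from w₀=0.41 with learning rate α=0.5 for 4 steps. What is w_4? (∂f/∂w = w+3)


step 1: grad = 0.41+3 = 3.41; w = 0.41 - 0.5·(3.41) = -1.295
step 2: grad = -1.295+3 = 1.705; w = -1.295 - 0.5·(1.705) = -2.1475
step 3: grad = -2.1475+3 = 0.8525; w = -2.1475 - 0.5·(0.8525) = -2.57375
step 4: grad = -2.57375+3 = 0.42625; w = -2.57375 - 0.5·(0.42625) = -2.786875

-2.786875


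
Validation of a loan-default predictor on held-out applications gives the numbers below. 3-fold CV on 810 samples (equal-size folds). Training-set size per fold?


Fold size = 810/3 = 270
Training per fold = 810 - 270 = 540

540


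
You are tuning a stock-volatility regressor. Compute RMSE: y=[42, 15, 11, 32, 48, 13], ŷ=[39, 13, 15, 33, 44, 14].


MSE = 47/6 = 7.8333
RMSE = √(47/6) = 2.7988

2.7988


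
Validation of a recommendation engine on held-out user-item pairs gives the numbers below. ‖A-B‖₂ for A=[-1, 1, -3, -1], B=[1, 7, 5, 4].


d = √((-1-1)² + (1-7)² + (-3-5)² + (-1-4)²)
  = √(4 + 36 + 64 + 25)
  = √129 = 11.3578

11.3578


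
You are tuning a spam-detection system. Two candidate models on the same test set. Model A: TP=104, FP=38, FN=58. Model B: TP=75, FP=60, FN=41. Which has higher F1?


Model A: P=104/142=0.7324, R=104/162=0.642, F1=2PR/(P+R)=2TP/(2TP+FP+FN)=208/304=0.6842
Model B: P=75/135=0.5556, R=75/116=0.6466, F1=2PR/(P+R)=2TP/(2TP+FP+FN)=150/251=0.5976
0.6842 > 0.5976 → Model A

Model A


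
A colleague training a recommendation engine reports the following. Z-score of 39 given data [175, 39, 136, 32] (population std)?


μ = 95.5, σ = 61.6137
z = (39 - 95.5)/61.6137 = -0.917

-0.917


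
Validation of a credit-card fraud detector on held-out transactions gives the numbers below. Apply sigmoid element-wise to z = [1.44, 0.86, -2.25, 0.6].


σ(1.44) = 1/(1+e^-1.44) = 0.8085
σ(0.86) = 1/(1+e^-0.86) = 0.7027
σ(-2.25) = 1/(1+e^2.25) = 0.0953
σ(0.6) = 1/(1+e^-0.6) = 0.6457
result = [0.8085, 0.7027, 0.0953, 0.6457]

[0.8085, 0.7027, 0.0953, 0.6457]


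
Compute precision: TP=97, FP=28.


Precision = TP/(TP+FP)
= 97/(97+28)
= 97/125 = 77.6%

77.6%


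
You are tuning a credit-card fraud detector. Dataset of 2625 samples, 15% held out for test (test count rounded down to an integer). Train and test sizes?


Test = ⌊2625·15/100⌋ = 393
Train = 2625 - 393 = 2232

Train: 2232, Test: 393


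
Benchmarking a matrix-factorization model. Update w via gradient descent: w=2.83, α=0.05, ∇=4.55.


w_new = w - α·∇
= 2.83 - 0.05·4.55
= 2.83 - 0.2275
= 2.6025

2.6025


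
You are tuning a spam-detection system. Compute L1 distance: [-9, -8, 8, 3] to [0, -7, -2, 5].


d = |-9-0| + |-8+ 7| + |8+ 2| + |3-5|
  = 9 + 1 + 10 + 2
  = 22

22


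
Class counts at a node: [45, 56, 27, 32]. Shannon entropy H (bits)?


Probabilities: [45/160, 56/160, 27/160, 32/160] ≈ [0.2812, 0.35, 0.1688, 0.2]
H = -((45/160)·log₂(45/160) + (56/160)·log₂(56/160) + (27/160)·log₂(27/160) + (32/160)·log₂(32/160))
  = 1.9424 bits

1.9424 bits


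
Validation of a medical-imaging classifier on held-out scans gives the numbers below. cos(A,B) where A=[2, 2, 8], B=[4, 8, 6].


A·B = 2·4 + 2·8 + 8·6 = 72
‖A‖ = √72 = 8.4853, ‖B‖ = √116 = 10.7703
cos = 72/(√72·√116) = 72/√8352 = 0.7878

0.7878


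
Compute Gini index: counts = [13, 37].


Probabilities: [13/50, 37/50] ≈ [0.26, 0.74]
Σpᵢ² = (169 + 1369)/50² = 1538/2500
Gini = 1 - Σpᵢ² = 1 - 1538/2500 = 0.3848

0.3848


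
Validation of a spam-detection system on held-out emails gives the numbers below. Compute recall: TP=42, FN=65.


Recall = TP/(TP+FN)
= 42/(42+65)
= 42/107 = 39.25%

39.25%


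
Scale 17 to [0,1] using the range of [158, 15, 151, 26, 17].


min=15, max=158
(17-15)/(158-15) = 2/143 = 0.014

0.014


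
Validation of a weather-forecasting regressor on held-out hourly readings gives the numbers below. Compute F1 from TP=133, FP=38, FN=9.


Precision = 133/171 = 0.7778
Recall = 133/142 = 0.9366
F1 = 2·P·R/(P+R) = 2·TP/(2·TP+FP+FN) = 266/(266+38+9) = 266/313 = 0.8498

0.8498


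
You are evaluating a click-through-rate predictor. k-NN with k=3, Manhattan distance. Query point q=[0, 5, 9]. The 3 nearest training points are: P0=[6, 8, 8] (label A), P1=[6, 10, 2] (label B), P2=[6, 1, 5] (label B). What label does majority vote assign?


d(q,P0) = 10  (label A)
d(q,P1) = 18  (label B)
d(q,P2) = 14  (label B)
Votes: A=1, B=2
Majority → B

B


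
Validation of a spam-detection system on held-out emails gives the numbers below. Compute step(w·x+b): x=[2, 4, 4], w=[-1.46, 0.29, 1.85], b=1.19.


z = (2)·(-1.46) + (4)·(0.29) + (4)·(1.85) + 1.19
  = 6.83
step(z) = 1 (z≥0)

1


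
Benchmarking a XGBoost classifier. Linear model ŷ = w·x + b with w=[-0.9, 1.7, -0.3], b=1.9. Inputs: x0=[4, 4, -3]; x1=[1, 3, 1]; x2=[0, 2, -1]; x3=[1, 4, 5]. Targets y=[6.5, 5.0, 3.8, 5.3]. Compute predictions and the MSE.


ŷ0 = (-0.9)·(4) + (1.7)·(4) + (-0.3)·(-3) + 1.9 = 6.0
ŷ1 = (-0.9)·(1) + (1.7)·(3) + (-0.3)·(1) + 1.9 = 5.8
ŷ2 = (-0.9)·(0) + (1.7)·(2) + (-0.3)·(-1) + 1.9 = 5.6
ŷ3 = (-0.9)·(1) + (1.7)·(4) + (-0.3)·(5) + 1.9 = 6.3
errors² = [0.25, 0.64, 3.24, 1.0]
MSE = 5.1300/4 = 1.2825

1.2825


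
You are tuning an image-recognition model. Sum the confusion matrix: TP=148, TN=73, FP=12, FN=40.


Total = TP + TN + FP + FN
= 148 + 73 + 12 + 40
= 273
(Predicted positive: 160, predicted negative: 113)

273


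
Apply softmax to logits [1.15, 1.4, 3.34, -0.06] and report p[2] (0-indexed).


Exponentials: e^1.15=3.1582, e^1.4=4.0552, e^3.34=28.2191, e^-0.06=0.9418
Sum = 36.3743
Softmax = [0.0868, 0.1115, 0.7758, 0.0259]
p[2] = 28.2191/36.3743 = 0.7758

0.7758


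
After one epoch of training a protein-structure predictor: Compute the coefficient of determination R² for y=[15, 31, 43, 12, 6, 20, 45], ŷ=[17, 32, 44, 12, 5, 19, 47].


ȳ = 24.5714
SS_res = Σ(y-ŷ)² = 12
SS_tot = Σ(y-ȳ)² = 1413.71
R² = 1 - SS_res/SS_tot = 1 - 0.0085 = 0.9915

0.9915


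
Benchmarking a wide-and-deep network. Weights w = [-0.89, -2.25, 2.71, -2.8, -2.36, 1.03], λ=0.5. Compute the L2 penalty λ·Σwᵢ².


‖w‖₂² = (-0.89)² + (-2.25)² + (2.71)² + (-2.8)² + (-2.36)² + (1.03)²
     = 0.7921 + 5.0625 + 7.3441 + 7.84 + 5.5696 + 1.0609
     = 27.6692
λ·‖w‖₂² = 0.5·27.6692 = 13.8346

13.8346


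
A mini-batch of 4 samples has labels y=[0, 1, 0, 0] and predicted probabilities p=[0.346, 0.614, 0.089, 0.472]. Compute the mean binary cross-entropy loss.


L[0] = -ln(1-0.346) = -ln(0.654) = 0.4246
L[1] = -ln(0.614) = 0.4878
L[2] = -ln(1-0.089) = -ln(0.911) = 0.0932
L[3] = -ln(1-0.472) = -ln(0.528) = 0.6387
mean = (0.4246 + 0.4878 + 0.0932 + 0.6387)/4 = 0.4111

0.4111


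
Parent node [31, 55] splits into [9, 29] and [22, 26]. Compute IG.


Parent = [31, 55], H_parent = 0.9431
H_left = 0.7897 (n=38), H_right = 0.995 (n=48)
H_children = (38/86)·0.7897 + (48/86)·0.995 = 0.9043
IG = 0.9431 - 0.9043 = 0.0388

0.0388


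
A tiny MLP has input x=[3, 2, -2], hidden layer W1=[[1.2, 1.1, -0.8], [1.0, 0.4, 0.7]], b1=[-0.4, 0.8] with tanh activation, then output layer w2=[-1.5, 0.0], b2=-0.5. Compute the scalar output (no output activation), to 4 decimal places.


z1[0] = (1.2)·(3) + (1.1)·(2) + (-0.8)·(-2) - 0.4 = 7.0
z1[1] = (1.0)·(3) + (0.4)·(2) + (0.7)·(-2) + 0.8 = 3.2
h = tanh(z1) = [1.0, 0.9967]
output = (-1.5)·(1.0) + (0.0)·(0.9967) - 0.5 = -2.0

-2.0


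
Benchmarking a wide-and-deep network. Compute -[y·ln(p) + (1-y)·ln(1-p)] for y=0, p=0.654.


BCE = -[y·ln(p) + (1-y)·ln(1-p)]
= -0 - 1·ln(1-0.654)
= -ln(0.346) = 1.0613

1.0613


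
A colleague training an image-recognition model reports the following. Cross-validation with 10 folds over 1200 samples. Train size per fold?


Fold size = 1200/10 = 120
Training per fold = 1200 - 120 = 1080

1080


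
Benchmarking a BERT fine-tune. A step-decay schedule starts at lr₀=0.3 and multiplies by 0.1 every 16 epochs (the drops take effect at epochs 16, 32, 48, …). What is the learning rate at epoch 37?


n_drops = ⌊37/16⌋ = 2
lr = 0.3·0.1^2 = 0.3·0.01 = 0.003

0.003


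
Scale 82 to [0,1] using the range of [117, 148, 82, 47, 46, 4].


min=4, max=148
(82-4)/(148-4) = 78/144 = 0.5417

0.5417


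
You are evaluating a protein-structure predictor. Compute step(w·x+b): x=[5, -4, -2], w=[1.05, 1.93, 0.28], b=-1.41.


z = (5)·(1.05) + (-4)·(1.93) + (-2)·(0.28) - 1.41
  = -4.44
step(z) = 0 (z<0)

0


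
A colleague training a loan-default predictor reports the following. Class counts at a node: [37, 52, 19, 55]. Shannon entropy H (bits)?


Probabilities: [37/163, 52/163, 19/163, 55/163] ≈ [0.227, 0.319, 0.1166, 0.3374]
H = -((37/163)·log₂(37/163) + (52/163)·log₂(52/163) + (19/163)·log₂(19/163) + (55/163)·log₂(55/163))
  = 1.9017 bits

1.9017 bits


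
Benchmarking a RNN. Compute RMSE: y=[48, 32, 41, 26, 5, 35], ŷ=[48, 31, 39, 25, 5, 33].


MSE = 10/6 = 1.6667
RMSE = √(10/6) = 1.291

1.291


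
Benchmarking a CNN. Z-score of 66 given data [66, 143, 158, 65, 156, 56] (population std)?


μ = 107.3333, σ = 45.3566
z = (66 - 107.3333)/45.3566 = -0.9113

-0.9113


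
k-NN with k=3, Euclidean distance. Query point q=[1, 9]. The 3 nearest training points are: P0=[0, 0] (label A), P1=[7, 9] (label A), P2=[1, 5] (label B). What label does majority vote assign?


d(q,P0) = 9.0554  (label A)
d(q,P1) = 6.0  (label A)
d(q,P2) = 4.0  (label B)
Votes: A=2, B=1
Majority → A

A


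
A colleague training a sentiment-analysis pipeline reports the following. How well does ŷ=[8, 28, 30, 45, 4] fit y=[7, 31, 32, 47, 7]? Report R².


ȳ = 24.8
SS_res = Σ(y-ŷ)² = 27
SS_tot = Σ(y-ȳ)² = 1216.8
R² = 1 - SS_res/SS_tot = 1 - 0.0222 = 0.9778

0.9778


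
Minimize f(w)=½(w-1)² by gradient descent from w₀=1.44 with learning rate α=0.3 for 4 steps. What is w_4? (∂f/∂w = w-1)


step 1: grad = 1.44-1 = 0.44; w = 1.44 - 0.3·(0.44) = 1.308
step 2: grad = 1.308-1 = 0.308; w = 1.308 - 0.3·(0.308) = 1.2156
step 3: grad = 1.2156-1 = 0.2156; w = 1.2156 - 0.3·(0.2156) = 1.15092
step 4: grad = 1.15092-1 = 0.15092; w = 1.15092 - 0.3·(0.15092) = 1.105644

1.105644


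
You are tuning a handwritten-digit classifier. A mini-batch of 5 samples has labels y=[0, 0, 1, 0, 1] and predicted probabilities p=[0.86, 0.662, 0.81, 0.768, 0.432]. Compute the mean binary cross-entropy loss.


L[0] = -ln(1-0.86) = -ln(0.14) = 1.9661
L[1] = -ln(1-0.662) = -ln(0.338) = 1.0847
L[2] = -ln(0.81) = 0.2107
L[3] = -ln(1-0.768) = -ln(0.232) = 1.461
L[4] = -ln(0.432) = 0.8393
mean = (1.9661 + 1.0847 + 0.2107 + 1.461 + 0.8393)/5 = 1.1124

1.1124


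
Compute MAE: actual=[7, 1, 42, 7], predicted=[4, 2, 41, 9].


Absolute errors: |7-4|=3, |1-2|=1, |42-41|=1, |7-9|=2
Sum = 7
MAE = 7/4 = 7/4

7/4


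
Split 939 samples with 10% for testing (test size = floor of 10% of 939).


Test = ⌊939·10/100⌋ = 93
Train = 939 - 93 = 846

Train: 846, Test: 93


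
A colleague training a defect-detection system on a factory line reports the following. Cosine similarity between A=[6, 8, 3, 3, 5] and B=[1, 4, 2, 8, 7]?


A·B = 6·1 + 8·4 + 3·2 + 3·8 + 5·7 = 103
‖A‖ = √143 = 11.9583, ‖B‖ = √134 = 11.5758
cos = 103/(√143·√134) = 103/√19162 = 0.7441

0.7441


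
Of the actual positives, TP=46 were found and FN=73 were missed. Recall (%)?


Recall = TP/(TP+FN)
= 46/(46+73)
= 46/119 = 38.66%

38.66%


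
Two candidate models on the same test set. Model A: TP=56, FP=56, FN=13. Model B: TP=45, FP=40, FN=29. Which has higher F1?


Model A: P=56/112=0.5, R=56/69=0.8116, F1=2PR/(P+R)=2TP/(2TP+FP+FN)=112/181=0.6188
Model B: P=45/85=0.5294, R=45/74=0.6081, F1=2PR/(P+R)=2TP/(2TP+FP+FN)=90/159=0.566
0.6188 > 0.566 → Model A

Model A


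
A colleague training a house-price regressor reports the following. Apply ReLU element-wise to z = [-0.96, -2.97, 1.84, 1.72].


ReLU(-0.96) = max(0, -0.96) = 0.0
ReLU(-2.97) = max(0, -2.97) = 0.0
ReLU(1.84) = max(0, 1.84) = 1.84
ReLU(1.72) = max(0, 1.72) = 1.72
result = [0.0, 0.0, 1.84, 1.72]

[0.0, 0.0, 1.84, 1.72]


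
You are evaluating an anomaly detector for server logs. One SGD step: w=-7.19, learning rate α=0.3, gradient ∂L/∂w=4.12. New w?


w_new = w - α·∇
= -7.19 - 0.3·4.12
= -7.19 - 1.236
= -8.426

-8.426


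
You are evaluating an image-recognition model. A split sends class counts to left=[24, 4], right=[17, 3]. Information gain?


Parent = [41, 7], H_parent = 0.5993
H_left = 0.5917 (n=28), H_right = 0.6098 (n=20)
H_children = (28/48)·0.5917 + (20/48)·0.6098 = 0.5992
IG = 0.5993 - 0.5992 = 0.0001

0.0001


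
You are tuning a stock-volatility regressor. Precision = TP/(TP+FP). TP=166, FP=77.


Precision = TP/(TP+FP)
= 166/(166+77)
= 166/243 = 68.31%

68.31%


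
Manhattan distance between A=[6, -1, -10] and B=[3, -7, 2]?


d = |6-3| + |-1+ 7| + |-10-2|
  = 3 + 6 + 12
  = 21

21


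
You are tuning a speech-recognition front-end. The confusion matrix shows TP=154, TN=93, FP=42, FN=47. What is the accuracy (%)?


Accuracy = (TP+TN)/(TP+TN+FP+FN)
= (154+93)/(336)
= 247/336 = 73.51%

73.51%


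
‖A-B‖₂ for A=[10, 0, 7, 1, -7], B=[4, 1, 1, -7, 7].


d = √((10-4)² + (0-1)² + (7-1)² + (1+ 7)² + (-7-7)²)
  = √(36 + 1 + 36 + 64 + 196)
  = √333 = 18.2483

18.2483


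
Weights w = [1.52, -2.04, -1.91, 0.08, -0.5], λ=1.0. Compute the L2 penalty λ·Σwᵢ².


‖w‖₂² = (1.52)² + (-2.04)² + (-1.91)² + (0.08)² + (-0.5)²
     = 2.3104 + 4.1616 + 3.6481 + 0.0064 + 0.25
     = 10.3765
λ·‖w‖₂² = 1.0·10.3765 = 10.3765

10.3765


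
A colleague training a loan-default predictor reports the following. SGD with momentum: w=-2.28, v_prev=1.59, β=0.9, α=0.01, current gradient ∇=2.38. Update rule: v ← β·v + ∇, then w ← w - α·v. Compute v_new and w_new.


v_new = 0.9·1.59 + 2.38 = 1.431 + 2.38 = 3.811
w_new = -2.28 - 0.01·3.811 = -2.28 - 0.03811 = -2.31811

v_new=3.811, w_new=-2.31811


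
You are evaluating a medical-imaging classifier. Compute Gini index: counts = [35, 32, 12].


Probabilities: [35/79, 32/79, 12/79] ≈ [0.443, 0.4051, 0.1519]
Σpᵢ² = (1225 + 1024 + 144)/79² = 2393/6241
Gini = 1 - Σpᵢ² = 1 - 2393/6241 = 0.6166

0.6166


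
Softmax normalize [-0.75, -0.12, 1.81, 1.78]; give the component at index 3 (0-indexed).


Exponentials: e^-0.75=0.4724, e^-0.12=0.8869, e^1.81=6.1104, e^1.78=5.9299
Sum = 13.3996
Softmax = [0.0353, 0.0662, 0.456, 0.4425]
p[3] = 5.9299/13.3996 = 0.4425

0.4425


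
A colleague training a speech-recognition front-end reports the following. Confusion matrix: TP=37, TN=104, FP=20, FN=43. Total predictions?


Total = TP + TN + FP + FN
= 37 + 104 + 20 + 43
= 204
(Predicted positive: 57, predicted negative: 147)

204


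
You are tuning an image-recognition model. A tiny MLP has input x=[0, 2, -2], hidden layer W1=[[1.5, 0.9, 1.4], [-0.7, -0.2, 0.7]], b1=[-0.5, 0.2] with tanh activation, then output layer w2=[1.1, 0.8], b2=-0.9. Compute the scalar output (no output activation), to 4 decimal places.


z1[0] = (1.5)·(0) + (0.9)·(2) + (1.4)·(-2) - 0.5 = -1.5
z1[1] = (-0.7)·(0) + (-0.2)·(2) + (0.7)·(-2) + 0.2 = -1.6
h = tanh(z1) = [-0.9051, -0.9217]
output = (1.1)·(-0.9051) + (0.8)·(-0.9217) - 0.9 = -2.633

-2.633


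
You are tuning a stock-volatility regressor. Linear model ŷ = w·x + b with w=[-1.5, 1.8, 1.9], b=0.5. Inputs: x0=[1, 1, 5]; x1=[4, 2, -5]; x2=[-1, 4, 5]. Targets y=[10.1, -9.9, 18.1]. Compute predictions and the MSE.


ŷ0 = (-1.5)·(1) + (1.8)·(1) + (1.9)·(5) + 0.5 = 10.3
ŷ1 = (-1.5)·(4) + (1.8)·(2) + (1.9)·(-5) + 0.5 = -11.4
ŷ2 = (-1.5)·(-1) + (1.8)·(4) + (1.9)·(5) + 0.5 = 18.7
errors² = [0.04, 2.25, 0.36]
MSE = 2.6500/3 = 0.8833

0.8833


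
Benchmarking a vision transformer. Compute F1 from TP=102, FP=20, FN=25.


Precision = 102/122 = 0.8361
Recall = 102/127 = 0.8031
F1 = 2·P·R/(P+R) = 2·TP/(2·TP+FP+FN) = 204/(204+20+25) = 204/249 = 0.8193

0.8193


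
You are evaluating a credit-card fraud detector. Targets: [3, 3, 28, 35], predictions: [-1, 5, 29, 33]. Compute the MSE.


Squared errors: (3+ 1)²=16, (3-5)²=4, (28-29)²=1, (35-33)²=4
Sum = 25
MSE = 25/4 = 25/4

25/4


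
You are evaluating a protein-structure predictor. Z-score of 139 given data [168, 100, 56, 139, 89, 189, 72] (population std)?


μ = 116.1429, σ = 46.4187
z = (139 - 116.1429)/46.4187 = 0.4924

0.4924


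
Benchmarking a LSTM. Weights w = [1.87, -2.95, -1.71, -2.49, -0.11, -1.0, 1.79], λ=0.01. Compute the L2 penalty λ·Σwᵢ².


‖w‖₂² = (1.87)² + (-2.95)² + (-1.71)² + (-2.49)² + (-0.11)² + (-1.0)² + (1.79)²
     = 3.4969 + 8.7025 + 2.9241 + 6.2001 + 0.0121 + 1 + 3.2041
     = 25.5398
λ·‖w‖₂² = 0.01·25.5398 = 0.255398

0.255398


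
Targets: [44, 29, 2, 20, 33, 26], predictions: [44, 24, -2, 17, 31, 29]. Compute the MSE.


Squared errors: (44-44)²=0, (29-24)²=25, (2+ 2)²=16, (20-17)²=9, (33-31)²=4, (26-29)²=9
Sum = 63
MSE = 63/6 = 21/2

21/2


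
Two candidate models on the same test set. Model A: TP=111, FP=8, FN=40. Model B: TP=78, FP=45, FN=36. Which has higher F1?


Model A: P=111/119=0.9328, R=111/151=0.7351, F1=2PR/(P+R)=2TP/(2TP+FP+FN)=222/270=0.8222
Model B: P=78/123=0.6341, R=78/114=0.6842, F1=2PR/(P+R)=2TP/(2TP+FP+FN)=156/237=0.6582
0.8222 > 0.6582 → Model A

Model A


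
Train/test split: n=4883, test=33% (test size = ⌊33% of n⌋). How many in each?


Test = ⌊4883·33/100⌋ = 1611
Train = 4883 - 1611 = 3272

Train: 3272, Test: 1611


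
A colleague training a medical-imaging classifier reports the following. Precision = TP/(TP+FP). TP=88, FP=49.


Precision = TP/(TP+FP)
= 88/(88+49)
= 88/137 = 64.23%

64.23%


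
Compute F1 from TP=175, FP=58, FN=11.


Precision = 175/233 = 0.7511
Recall = 175/186 = 0.9409
F1 = 2·P·R/(P+R) = 2·TP/(2·TP+FP+FN) = 350/(350+58+11) = 350/419 = 0.8353

0.8353


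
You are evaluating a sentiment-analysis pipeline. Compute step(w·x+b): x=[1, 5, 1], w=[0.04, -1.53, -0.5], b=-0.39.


z = (1)·(0.04) + (5)·(-1.53) + (1)·(-0.5) - 0.39
  = -8.5
step(z) = 0 (z<0)

0


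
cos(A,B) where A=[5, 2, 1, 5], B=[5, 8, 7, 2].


A·B = 5·5 + 2·8 + 1·7 + 5·2 = 58
‖A‖ = √55 = 7.4162, ‖B‖ = √142 = 11.9164
cos = 58/(√55·√142) = 58/√7810 = 0.6563

0.6563


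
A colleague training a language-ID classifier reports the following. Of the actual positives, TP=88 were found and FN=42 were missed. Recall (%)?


Recall = TP/(TP+FN)
= 88/(88+42)
= 88/130 = 67.69%

67.69%


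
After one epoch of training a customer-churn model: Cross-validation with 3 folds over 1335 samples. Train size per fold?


Fold size = 1335/3 = 445
Training per fold = 1335 - 445 = 890

890


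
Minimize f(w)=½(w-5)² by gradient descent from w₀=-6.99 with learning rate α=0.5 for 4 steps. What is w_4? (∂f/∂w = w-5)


step 1: grad = -6.99-5 = -11.99; w = -6.99 - 0.5·(-11.99) = -0.995
step 2: grad = -0.995-5 = -5.995; w = -0.995 - 0.5·(-5.995) = 2.0025
step 3: grad = 2.0025-5 = -2.9975; w = 2.0025 - 0.5·(-2.9975) = 3.50125
step 4: grad = 3.50125-5 = -1.49875; w = 3.50125 - 0.5·(-1.49875) = 4.250625

4.250625


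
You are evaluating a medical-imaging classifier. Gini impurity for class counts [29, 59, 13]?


Probabilities: [29/101, 59/101, 13/101] ≈ [0.2871, 0.5842, 0.1287]
Σpᵢ² = (841 + 3481 + 169)/101² = 4491/10201
Gini = 1 - Σpᵢ² = 1 - 4491/10201 = 0.5597

0.5597


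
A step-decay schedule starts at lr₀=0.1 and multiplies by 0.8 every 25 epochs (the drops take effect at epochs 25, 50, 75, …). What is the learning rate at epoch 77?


n_drops = ⌊77/25⌋ = 3
lr = 0.1·0.8^3 = 0.1·0.512 = 0.0512

0.0512


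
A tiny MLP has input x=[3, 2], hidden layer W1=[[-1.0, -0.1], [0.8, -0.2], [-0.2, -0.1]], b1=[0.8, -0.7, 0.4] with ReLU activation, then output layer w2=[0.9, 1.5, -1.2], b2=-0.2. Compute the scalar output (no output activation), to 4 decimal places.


z1[0] = (-1.0)·(3) + (-0.1)·(2) + 0.8 = -2.4
z1[1] = (0.8)·(3) + (-0.2)·(2) - 0.7 = 1.3
z1[2] = (-0.2)·(3) + (-0.1)·(2) + 0.4 = -0.4
h = ReLU(z1) = [0.0, 1.3, 0.0]
output = (0.9)·(0.0) + (1.5)·(1.3) + (-1.2)·(0.0) - 0.2 = 1.75

1.75


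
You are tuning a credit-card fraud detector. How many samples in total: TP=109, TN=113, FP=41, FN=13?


Total = TP + TN + FP + FN
= 109 + 113 + 41 + 13
= 276
(Predicted positive: 150, predicted negative: 126)

276


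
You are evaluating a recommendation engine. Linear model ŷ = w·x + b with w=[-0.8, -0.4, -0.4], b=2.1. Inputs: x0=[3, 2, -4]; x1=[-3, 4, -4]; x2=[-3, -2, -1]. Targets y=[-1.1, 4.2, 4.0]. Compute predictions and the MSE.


ŷ0 = (-0.8)·(3) + (-0.4)·(2) + (-0.4)·(-4) + 2.1 = 0.5
ŷ1 = (-0.8)·(-3) + (-0.4)·(4) + (-0.4)·(-4) + 2.1 = 4.5
ŷ2 = (-0.8)·(-3) + (-0.4)·(-2) + (-0.4)·(-1) + 2.1 = 5.7
errors² = [2.56, 0.09, 2.89]
MSE = 5.5400/3 = 1.8467

1.8467


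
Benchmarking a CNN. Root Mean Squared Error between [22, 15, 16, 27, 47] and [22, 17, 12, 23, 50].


MSE = 45/5 = 9
RMSE = √(45/5) = 3.0

3.0


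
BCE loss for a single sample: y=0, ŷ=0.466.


BCE = -[y·ln(p) + (1-y)·ln(1-p)]
= -0 - 1·ln(1-0.466)
= -ln(0.534) = 0.6274

0.6274


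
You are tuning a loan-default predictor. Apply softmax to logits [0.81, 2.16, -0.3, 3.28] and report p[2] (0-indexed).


Exponentials: e^0.81=2.2479, e^2.16=8.6711, e^-0.3=0.7408, e^3.28=26.5758
Sum = 38.2356
Softmax = [0.0588, 0.2268, 0.0194, 0.6951]
p[2] = 0.7408/38.2356 = 0.0194

0.0194


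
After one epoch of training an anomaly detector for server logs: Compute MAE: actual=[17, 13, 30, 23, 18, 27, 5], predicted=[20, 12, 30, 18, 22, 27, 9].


Absolute errors: |17-20|=3, |13-12|=1, |30-30|=0, |23-18|=5, |18-22|=4, |27-27|=0, |5-9|=4
Sum = 17
MAE = 17/7 = 17/7

17/7


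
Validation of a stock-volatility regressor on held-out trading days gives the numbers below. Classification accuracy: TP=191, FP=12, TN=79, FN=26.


Accuracy = (TP+TN)/(TP+TN+FP+FN)
= (191+79)/(308)
= 270/308 = 87.66%

87.66%


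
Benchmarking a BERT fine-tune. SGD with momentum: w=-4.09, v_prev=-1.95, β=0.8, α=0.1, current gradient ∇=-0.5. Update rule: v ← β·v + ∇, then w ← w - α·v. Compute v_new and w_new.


v_new = 0.8·-1.95 - 0.5 = -1.56 - 0.5 = -2.06
w_new = -4.09 - 0.1·-2.06 = -4.09 + 0.206 = -3.884

v_new=-2.06, w_new=-3.884


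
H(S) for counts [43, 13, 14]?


Probabilities: [43/70, 13/70, 14/70] ≈ [0.6143, 0.1857, 0.2]
H = -((43/70)·log₂(43/70) + (13/70)·log₂(13/70) + (14/70)·log₂(14/70))
  = 1.3473 bits

1.3473 bits


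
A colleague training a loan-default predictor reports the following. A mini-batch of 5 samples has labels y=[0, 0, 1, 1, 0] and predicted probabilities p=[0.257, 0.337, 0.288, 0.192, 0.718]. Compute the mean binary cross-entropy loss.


L[0] = -ln(1-0.257) = -ln(0.743) = 0.2971
L[1] = -ln(1-0.337) = -ln(0.663) = 0.411
L[2] = -ln(0.288) = 1.2448
L[3] = -ln(0.192) = 1.6503
L[4] = -ln(1-0.718) = -ln(0.282) = 1.2658
mean = (0.2971 + 0.411 + 1.2448 + 1.6503 + 1.2658)/5 = 0.9738

0.9738


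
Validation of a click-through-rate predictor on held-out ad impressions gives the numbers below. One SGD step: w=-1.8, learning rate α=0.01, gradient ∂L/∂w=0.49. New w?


w_new = w - α·∇
= -1.8 - 0.01·0.49
= -1.8 - 0.0049
= -1.8049

-1.8049


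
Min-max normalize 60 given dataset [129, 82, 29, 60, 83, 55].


min=29, max=129
(60-29)/(129-29) = 31/100 = 0.31

0.31


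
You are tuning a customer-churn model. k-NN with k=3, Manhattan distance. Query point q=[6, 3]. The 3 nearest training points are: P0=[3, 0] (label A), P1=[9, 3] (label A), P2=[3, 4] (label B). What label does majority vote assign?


d(q,P0) = 6  (label A)
d(q,P1) = 3  (label A)
d(q,P2) = 4  (label B)
Votes: A=2, B=1
Majority → A

A


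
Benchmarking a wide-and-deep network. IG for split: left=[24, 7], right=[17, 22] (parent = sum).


Parent = [41, 29], H_parent = 0.9787
H_left = 0.7706 (n=31), H_right = 0.9881 (n=39)
H_children = (31/70)·0.7706 + (39/70)·0.9881 = 0.8918
IG = 0.9787 - 0.8918 = 0.0869

0.0869


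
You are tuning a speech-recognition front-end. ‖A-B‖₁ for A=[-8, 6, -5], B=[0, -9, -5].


d = |-8-0| + |6+ 9| + |-5+ 5|
  = 8 + 15 + 0
  = 23

23


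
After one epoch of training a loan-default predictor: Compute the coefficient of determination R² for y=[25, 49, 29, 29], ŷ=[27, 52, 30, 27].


ȳ = 33
SS_res = Σ(y-ŷ)² = 18
SS_tot = Σ(y-ȳ)² = 352
R² = 1 - SS_res/SS_tot = 1 - 0.0511 = 0.9489

0.9489
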